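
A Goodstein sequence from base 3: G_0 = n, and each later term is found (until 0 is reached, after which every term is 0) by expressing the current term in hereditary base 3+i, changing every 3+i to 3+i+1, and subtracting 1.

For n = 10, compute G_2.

(0) 10|_3 = 3^2 + 1 ↦ 4^2 + 1|_4 = 17 ⇒ 16
(1) 16|_4 = 4^2 ↦ 5^2|_5 = 25 ⇒ 24
(2) 24|_5 = 4·5 + 4 ↦ 4·6 + 4|_6 = 28 ⇒ 27

24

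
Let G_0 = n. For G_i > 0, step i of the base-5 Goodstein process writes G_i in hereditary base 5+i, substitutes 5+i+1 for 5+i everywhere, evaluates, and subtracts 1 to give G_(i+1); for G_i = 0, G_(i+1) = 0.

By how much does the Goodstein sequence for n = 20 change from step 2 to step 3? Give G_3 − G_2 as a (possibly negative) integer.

[0] 20 ≡ 4·5 (base 5). Lift 6: 24. −1: 23.
[1] 23 ≡ 3·6 + 5 (base 6). Lift 7: 26. −1: 25.
[2] 25 ≡ 3·7 + 4 (base 7). Lift 8: 28. −1: 27.

2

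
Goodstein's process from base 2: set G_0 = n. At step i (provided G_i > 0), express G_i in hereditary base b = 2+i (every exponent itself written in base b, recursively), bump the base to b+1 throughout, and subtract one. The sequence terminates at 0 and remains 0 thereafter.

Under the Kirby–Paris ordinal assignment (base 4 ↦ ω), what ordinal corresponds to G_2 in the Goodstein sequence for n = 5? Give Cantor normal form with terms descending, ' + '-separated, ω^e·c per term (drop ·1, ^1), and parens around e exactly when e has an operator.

i=0: 5 = 2^2 + 1 (b=2); 2→3: 3^3 + 1 = 28; 28−1 = 27
i=1: 27 = 3^3 (b=3); 3→4: 4^4 = 256; 256−1 = 255
i=2: 255 = 3·4^3 + 3·4^2 + 3·4 + 3 (b=4); 4→5: 3·5^3 + 3·5^2 + 3·5 + 3 = 468; 468−1 = 467

ω^3·3 + ω^2·3 + ω·3 + 3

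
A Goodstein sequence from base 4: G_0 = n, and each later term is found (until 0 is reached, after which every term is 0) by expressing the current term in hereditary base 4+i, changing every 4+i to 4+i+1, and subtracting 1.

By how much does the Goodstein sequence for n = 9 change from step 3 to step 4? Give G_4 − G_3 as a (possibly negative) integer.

0

(0) 9|_4 = 2·4 + 1 ↦ 2·5 + 1|_5 = 11 ⇒ 10
(1) 10|_5 = 2·5 ↦ 2·6|_6 = 12 ⇒ 11
(2) 11|_6 = 6 + 5 ↦ 7 + 5|_7 = 12 ⇒ 11
(3) 11|_7 = 7 + 4 ↦ 8 + 4|_8 = 12 ⇒ 11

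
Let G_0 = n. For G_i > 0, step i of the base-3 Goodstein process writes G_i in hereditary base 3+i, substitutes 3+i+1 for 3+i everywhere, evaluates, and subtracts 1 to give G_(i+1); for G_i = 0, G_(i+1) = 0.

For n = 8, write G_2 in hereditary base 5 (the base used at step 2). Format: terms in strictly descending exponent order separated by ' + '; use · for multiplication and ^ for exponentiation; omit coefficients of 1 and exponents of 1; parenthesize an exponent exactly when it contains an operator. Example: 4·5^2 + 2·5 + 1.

2·5

step 0: 8 = 2·3 + 2; sub 4 for 3: 2·4 + 2; = 10; G_1 = 10−1 = 9
step 1: 9 = 2·4 + 1; sub 5 for 4: 2·5 + 1; = 11; G_2 = 11−1 = 10
step 2: 10 = 2·5; sub 6 for 5: 2·6; = 12; G_3 = 12−1 = 11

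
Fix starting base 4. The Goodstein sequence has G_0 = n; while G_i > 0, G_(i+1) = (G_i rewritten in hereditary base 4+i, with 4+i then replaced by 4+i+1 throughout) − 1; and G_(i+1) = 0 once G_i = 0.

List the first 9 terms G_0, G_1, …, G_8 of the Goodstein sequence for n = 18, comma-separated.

18, 26, 36, 48, 53, 58, 63, 68, 73

18 —HB4→ 4^2 + 2 —bump→ 5^2 + 2 = 27 —(−1)→ 26
26 —HB5→ 5^2 + 1 —bump→ 6^2 + 1 = 37 —(−1)→ 36
36 —HB6→ 6^2 —bump→ 7^2 = 49 —(−1)→ 48
48 —HB7→ 6·7 + 6 —bump→ 6·8 + 6 = 54 —(−1)→ 53
53 —HB8→ 6·8 + 5 —bump→ 6·9 + 5 = 59 —(−1)→ 58
58 —HB9→ 6·9 + 4 —bump→ 6·10 + 4 = 64 —(−1)→ 63
63 —HB10→ 6·10 + 3 —bump→ 6·11 + 3 = 69 —(−1)→ 68
68 —HB11→ 6·11 + 2 —bump→ 6·12 + 2 = 74 —(−1)→ 73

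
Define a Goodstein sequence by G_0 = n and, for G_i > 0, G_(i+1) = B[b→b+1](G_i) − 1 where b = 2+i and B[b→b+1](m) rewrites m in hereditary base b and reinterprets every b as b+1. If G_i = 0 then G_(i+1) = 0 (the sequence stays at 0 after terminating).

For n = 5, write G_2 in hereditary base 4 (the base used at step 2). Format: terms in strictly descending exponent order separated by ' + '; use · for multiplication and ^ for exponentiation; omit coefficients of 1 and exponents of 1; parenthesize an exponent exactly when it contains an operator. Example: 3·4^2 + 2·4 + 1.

3·4^3 + 3·4^2 + 3·4 + 3

G_0=5  [base 2] 2^2 + 1  →[2↦3]→  3^3 + 1 = 28  −1 ⇒ G_1=27
G_1=27  [base 3] 3^3  →[3↦4]→  4^4 = 256  −1 ⇒ G_2=255
G_2=255  [base 4] 3·4^3 + 3·4^2 + 3·4 + 3  →[4↦5]→  3·5^3 + 3·5^2 + 3·5 + 3 = 468  −1 ⇒ G_3=467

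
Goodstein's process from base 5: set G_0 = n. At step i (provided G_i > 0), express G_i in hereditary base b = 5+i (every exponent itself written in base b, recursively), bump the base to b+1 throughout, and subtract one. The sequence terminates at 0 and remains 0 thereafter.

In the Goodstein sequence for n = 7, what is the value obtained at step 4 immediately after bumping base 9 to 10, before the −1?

6

G_0 = 7. HB_5(7) = 5 + 2. Bump = 8. G_1 = 7.
G_1 = 7. HB_6(7) = 6 + 1. Bump = 8. G_2 = 7.
G_2 = 7. HB_7(7) = 7. Bump = 8. G_3 = 7.
G_3 = 7. HB_8(7) = 7. Bump = 7. G_4 = 6.
G_4 = 6. HB_9(6) = 6. Bump = 6. G_5 = 5.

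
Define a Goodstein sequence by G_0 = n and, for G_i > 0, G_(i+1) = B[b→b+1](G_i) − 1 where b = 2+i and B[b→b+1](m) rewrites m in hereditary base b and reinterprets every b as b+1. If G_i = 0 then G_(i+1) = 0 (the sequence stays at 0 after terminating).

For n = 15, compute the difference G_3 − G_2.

[0] 15 ≡ 2^(2 + 1) + 2^2 + 2 + 1 (base 2). Lift 3: 112. −1: 111.
[1] 111 ≡ 3^(3 + 1) + 3^3 + 3 (base 3). Lift 4: 1284. −1: 1283.
[2] 1283 ≡ 4^(4 + 1) + 4^4 + 3 (base 4). Lift 5: 18753. −1: 18752.

17469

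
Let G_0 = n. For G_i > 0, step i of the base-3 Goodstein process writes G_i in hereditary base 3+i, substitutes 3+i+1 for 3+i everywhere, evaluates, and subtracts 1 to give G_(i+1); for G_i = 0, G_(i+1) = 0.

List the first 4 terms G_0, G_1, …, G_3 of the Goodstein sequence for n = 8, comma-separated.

[0] 8 ≡ 2·3 + 2 (base 3). Lift 4: 10. −1: 9.
[1] 9 ≡ 2·4 + 1 (base 4). Lift 5: 11. −1: 10.
[2] 10 ≡ 2·5 (base 5). Lift 6: 12. −1: 11.

8, 9, 10, 11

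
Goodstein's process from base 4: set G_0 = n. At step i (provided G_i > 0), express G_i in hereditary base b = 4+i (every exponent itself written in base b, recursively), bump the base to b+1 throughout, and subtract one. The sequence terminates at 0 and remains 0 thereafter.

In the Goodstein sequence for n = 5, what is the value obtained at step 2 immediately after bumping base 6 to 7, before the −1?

5 —HB4→ 4 + 1 —bump→ 5 + 1 = 6 —(−1)→ 5
5 —HB5→ 5 —bump→ 6 = 6 —(−1)→ 5
5 —HB6→ 5 —bump→ 5 = 5 —(−1)→ 4

5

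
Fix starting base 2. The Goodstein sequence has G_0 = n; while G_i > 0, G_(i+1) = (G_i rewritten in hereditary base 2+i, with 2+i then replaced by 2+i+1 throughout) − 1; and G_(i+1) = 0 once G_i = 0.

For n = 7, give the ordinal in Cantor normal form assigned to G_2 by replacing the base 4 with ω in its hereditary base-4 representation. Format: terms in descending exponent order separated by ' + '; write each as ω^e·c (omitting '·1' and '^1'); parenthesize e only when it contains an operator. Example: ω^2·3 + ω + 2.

G_0=7  [base 2] 2^2 + 2 + 1  →[2↦3]→  3^3 + 3 + 1 = 31  −1 ⇒ G_1=30
G_1=30  [base 3] 3^3 + 3  →[3↦4]→  4^4 + 4 = 260  −1 ⇒ G_2=259
G_2=259  [base 4] 4^4 + 3  →[4↦5]→  5^5 + 3 = 3128  −1 ⇒ G_3=3127

ω^ω + 3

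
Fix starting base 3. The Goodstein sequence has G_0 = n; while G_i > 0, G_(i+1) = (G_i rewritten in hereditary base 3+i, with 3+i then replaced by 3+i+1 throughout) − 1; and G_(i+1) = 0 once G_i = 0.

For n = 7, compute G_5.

7 —HB3→ 2·3 + 1 —bump→ 2·4 + 1 = 9 —(−1)→ 8
8 —HB4→ 2·4 —bump→ 2·5 = 10 —(−1)→ 9
9 —HB5→ 5 + 4 —bump→ 6 + 4 = 10 —(−1)→ 9
9 —HB6→ 6 + 3 —bump→ 7 + 3 = 10 —(−1)→ 9
9 —HB7→ 7 + 2 —bump→ 8 + 2 = 10 —(−1)→ 9
9 —HB8→ 8 + 1 —bump→ 9 + 1 = 10 —(−1)→ 9

9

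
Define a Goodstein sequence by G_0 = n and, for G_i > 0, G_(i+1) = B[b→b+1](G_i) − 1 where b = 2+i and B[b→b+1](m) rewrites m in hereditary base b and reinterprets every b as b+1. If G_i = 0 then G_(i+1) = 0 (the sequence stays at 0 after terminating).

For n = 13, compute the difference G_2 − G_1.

base 2: 13 = 2^(2 + 1) + 2^2 + 1; at 3: 3^(3 + 1) + 3^3 + 1 = 109; next = 108
base 3: 108 = 3^(3 + 1) + 3^3; at 4: 4^(4 + 1) + 4^4 = 1280; next = 1279

1171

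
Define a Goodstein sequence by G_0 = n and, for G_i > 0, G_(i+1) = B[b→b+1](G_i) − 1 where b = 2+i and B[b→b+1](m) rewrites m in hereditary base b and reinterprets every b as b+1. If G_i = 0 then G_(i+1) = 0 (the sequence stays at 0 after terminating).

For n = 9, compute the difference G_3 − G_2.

8819

i=0: 9 = 2^(2 + 1) + 1 (b=2); 2→3: 3^(3 + 1) + 1 = 82; 82−1 = 81
i=1: 81 = 3^(3 + 1) (b=3); 3→4: 4^(4 + 1) = 1024; 1024−1 = 1023
i=2: 1023 = 3·4^4 + 3·4^3 + 3·4^2 + 3·4 + 3 (b=4); 4→5: 3·5^5 + 3·5^3 + 3·5^2 + 3·5 + 3 = 9843; 9843−1 = 9842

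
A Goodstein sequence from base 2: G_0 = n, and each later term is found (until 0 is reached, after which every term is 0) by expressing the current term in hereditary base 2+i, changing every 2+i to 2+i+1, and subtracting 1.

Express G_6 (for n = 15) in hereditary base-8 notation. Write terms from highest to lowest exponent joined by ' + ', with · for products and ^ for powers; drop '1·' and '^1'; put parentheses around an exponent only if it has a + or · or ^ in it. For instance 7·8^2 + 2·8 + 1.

8^(8 + 1) + 7·8^7 + 7·8^6 + 7·8^5 + 7·8^4 + 7·8^3 + 7·8^2 + 7·8 + 7

[0] 15 ≡ 2^(2 + 1) + 2^2 + 2 + 1 (base 2). Lift 3: 112. −1: 111.
[1] 111 ≡ 3^(3 + 1) + 3^3 + 3 (base 3). Lift 4: 1284. −1: 1283.
[2] 1283 ≡ 4^(4 + 1) + 4^4 + 3 (base 4). Lift 5: 18753. −1: 18752.
[3] 18752 ≡ 5^(5 + 1) + 5^5 + 2 (base 5). Lift 6: 326594. −1: 326593.
[4] 326593 ≡ 6^(6 + 1) + 6^6 + 1 (base 6). Lift 7: 6588345. −1: 6588344.
[5] 6588344 ≡ 7^(7 + 1) + 7^7 (base 7). Lift 8: 150994944. −1: 150994943.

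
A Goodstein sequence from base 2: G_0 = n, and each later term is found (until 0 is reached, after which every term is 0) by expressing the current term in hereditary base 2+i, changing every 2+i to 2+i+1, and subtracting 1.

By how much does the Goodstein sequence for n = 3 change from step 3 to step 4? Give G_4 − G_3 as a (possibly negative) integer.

-1

G_0 = 3. HB_2(3) = 2 + 1. Bump = 4. G_1 = 3.
G_1 = 3. HB_3(3) = 3. Bump = 4. G_2 = 3.
G_2 = 3. HB_4(3) = 3. Bump = 3. G_3 = 2.
G_3 = 2. HB_5(2) = 2. Bump = 2. G_4 = 1.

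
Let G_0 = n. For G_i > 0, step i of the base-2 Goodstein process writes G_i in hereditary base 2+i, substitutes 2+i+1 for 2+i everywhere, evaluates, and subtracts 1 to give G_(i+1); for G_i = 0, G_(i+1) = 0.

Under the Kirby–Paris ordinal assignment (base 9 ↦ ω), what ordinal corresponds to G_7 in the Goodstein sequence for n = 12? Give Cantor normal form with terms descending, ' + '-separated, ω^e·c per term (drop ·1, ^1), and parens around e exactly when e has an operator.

ω^(ω + 1) + ω^2·2 + ω + 2

base 2: 12 = 2^(2 + 1) + 2^2; at 3: 3^(3 + 1) + 3^3 = 108; next = 107
base 3: 107 = 3^(3 + 1) + 2·3^2 + 2·3 + 2; at 4: 4^(4 + 1) + 2·4^2 + 2·4 + 2 = 1066; next = 1065
base 4: 1065 = 4^(4 + 1) + 2·4^2 + 2·4 + 1; at 5: 5^(5 + 1) + 2·5^2 + 2·5 + 1 = 15686; next = 15685
base 5: 15685 = 5^(5 + 1) + 2·5^2 + 2·5; at 6: 6^(6 + 1) + 2·6^2 + 2·6 = 280020; next = 280019
base 6: 280019 = 6^(6 + 1) + 2·6^2 + 6 + 5; at 7: 7^(7 + 1) + 2·7^2 + 7 + 5 = 5764911; next = 5764910
base 7: 5764910 = 7^(7 + 1) + 2·7^2 + 7 + 4; at 8: 8^(8 + 1) + 2·8^2 + 8 + 4 = 134217868; next = 134217867
base 8: 134217867 = 8^(8 + 1) + 2·8^2 + 8 + 3; at 9: 9^(9 + 1) + 2·9^2 + 9 + 3 = 3486784575; next = 3486784574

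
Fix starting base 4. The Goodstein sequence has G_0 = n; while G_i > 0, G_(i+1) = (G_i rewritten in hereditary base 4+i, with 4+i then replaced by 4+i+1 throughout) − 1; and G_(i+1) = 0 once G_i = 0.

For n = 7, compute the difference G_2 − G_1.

0

i=0: 7 = 4 + 3 (b=4); 4→5: 5 + 3 = 8; 8−1 = 7
i=1: 7 = 5 + 2 (b=5); 5→6: 6 + 2 = 8; 8−1 = 7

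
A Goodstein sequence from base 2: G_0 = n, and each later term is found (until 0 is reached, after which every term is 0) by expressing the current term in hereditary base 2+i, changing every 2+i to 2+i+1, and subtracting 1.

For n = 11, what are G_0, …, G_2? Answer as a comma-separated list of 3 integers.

base 2: 11 = 2^(2 + 1) + 2 + 1; at 3: 3^(3 + 1) + 3 + 1 = 85; next = 84
base 3: 84 = 3^(3 + 1) + 3; at 4: 4^(4 + 1) + 4 = 1028; next = 1027

11, 84, 1027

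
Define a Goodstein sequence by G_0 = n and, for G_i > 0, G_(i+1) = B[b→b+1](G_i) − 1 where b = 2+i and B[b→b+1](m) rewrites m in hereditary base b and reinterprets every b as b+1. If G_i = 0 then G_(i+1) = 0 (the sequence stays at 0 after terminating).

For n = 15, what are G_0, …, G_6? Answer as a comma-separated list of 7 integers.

base 2: 15 = 2^(2 + 1) + 2^2 + 2 + 1; at 3: 3^(3 + 1) + 3^3 + 3 + 1 = 112; next = 111
base 3: 111 = 3^(3 + 1) + 3^3 + 3; at 4: 4^(4 + 1) + 4^4 + 4 = 1284; next = 1283
base 4: 1283 = 4^(4 + 1) + 4^4 + 3; at 5: 5^(5 + 1) + 5^5 + 3 = 18753; next = 18752
base 5: 18752 = 5^(5 + 1) + 5^5 + 2; at 6: 6^(6 + 1) + 6^6 + 2 = 326594; next = 326593
base 6: 326593 = 6^(6 + 1) + 6^6 + 1; at 7: 7^(7 + 1) + 7^7 + 1 = 6588345; next = 6588344
base 7: 6588344 = 7^(7 + 1) + 7^7; at 8: 8^(8 + 1) + 8^8 = 150994944; next = 150994943

15, 111, 1283, 18752, 326593, 6588344, 150994943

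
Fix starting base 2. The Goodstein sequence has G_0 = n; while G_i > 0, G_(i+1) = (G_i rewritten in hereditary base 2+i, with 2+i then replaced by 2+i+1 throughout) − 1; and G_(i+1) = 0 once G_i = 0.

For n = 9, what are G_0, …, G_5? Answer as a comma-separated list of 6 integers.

G_0 = 9. HB_2(9) = 2^(2 + 1) + 1. Bump = 82. G_1 = 81.
G_1 = 81. HB_3(81) = 3^(3 + 1). Bump = 1024. G_2 = 1023.
G_2 = 1023. HB_4(1023) = 3·4^4 + 3·4^3 + 3·4^2 + 3·4 + 3. Bump = 9843. G_3 = 9842.
G_3 = 9842. HB_5(9842) = 3·5^5 + 3·5^3 + 3·5^2 + 3·5 + 2. Bump = 140744. G_4 = 140743.
G_4 = 140743. HB_6(140743) = 3·6^6 + 3·6^3 + 3·6^2 + 3·6 + 1. Bump = 2471827. G_5 = 2471826.

9, 81, 1023, 9842, 140743, 2471826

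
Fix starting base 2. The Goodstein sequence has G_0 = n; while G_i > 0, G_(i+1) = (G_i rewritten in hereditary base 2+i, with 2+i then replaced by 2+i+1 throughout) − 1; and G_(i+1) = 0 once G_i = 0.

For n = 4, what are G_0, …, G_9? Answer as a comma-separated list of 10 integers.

G_0=4  [base 2] 2^2  →[2↦3]→  3^3 = 27  −1 ⇒ G_1=26
G_1=26  [base 3] 2·3^2 + 2·3 + 2  →[3↦4]→  2·4^2 + 2·4 + 2 = 42  −1 ⇒ G_2=41
G_2=41  [base 4] 2·4^2 + 2·4 + 1  →[4↦5]→  2·5^2 + 2·5 + 1 = 61  −1 ⇒ G_3=60
G_3=60  [base 5] 2·5^2 + 2·5  →[5↦6]→  2·6^2 + 2·6 = 84  −1 ⇒ G_4=83
G_4=83  [base 6] 2·6^2 + 6 + 5  →[6↦7]→  2·7^2 + 7 + 5 = 110  −1 ⇒ G_5=109
G_5=109  [base 7] 2·7^2 + 7 + 4  →[7↦8]→  2·8^2 + 8 + 4 = 140  −1 ⇒ G_6=139
G_6=139  [base 8] 2·8^2 + 8 + 3  →[8↦9]→  2·9^2 + 9 + 3 = 174  −1 ⇒ G_7=173
G_7=173  [base 9] 2·9^2 + 9 + 2  →[9↦10]→  2·10^2 + 10 + 2 = 212  −1 ⇒ G_8=211
G_8=211  [base 10] 2·10^2 + 10 + 1  →[10↦11]→  2·11^2 + 11 + 1 = 254  −1 ⇒ G_9=253

4, 26, 41, 60, 83, 109, 139, 173, 211, 253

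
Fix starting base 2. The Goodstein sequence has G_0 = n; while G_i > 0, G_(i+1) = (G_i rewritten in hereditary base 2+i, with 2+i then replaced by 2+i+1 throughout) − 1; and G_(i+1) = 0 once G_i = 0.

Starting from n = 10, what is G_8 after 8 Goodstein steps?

50000555551

base 2: 10 = 2^(2 + 1) + 2; at 3: 3^(3 + 1) + 3 = 84; next = 83
base 3: 83 = 3^(3 + 1) + 2; at 4: 4^(4 + 1) + 2 = 1026; next = 1025
base 4: 1025 = 4^(4 + 1) + 1; at 5: 5^(5 + 1) + 1 = 15626; next = 15625
base 5: 15625 = 5^(5 + 1); at 6: 6^(6 + 1) = 279936; next = 279935
base 6: 279935 = 5·6^6 + 5·6^5 + 5·6^4 + 5·6^3 + 5·6^2 + 5·6 + 5; at 7: 5·7^7 + 5·7^5 + 5·7^4 + 5·7^3 + 5·7^2 + 5·7 + 5 = 4215755; next = 4215754
base 7: 4215754 = 5·7^7 + 5·7^5 + 5·7^4 + 5·7^3 + 5·7^2 + 5·7 + 4; at 8: 5·8^8 + 5·8^5 + 5·8^4 + 5·8^3 + 5·8^2 + 5·8 + 4 = 84073324; next = 84073323
base 8: 84073323 = 5·8^8 + 5·8^5 + 5·8^4 + 5·8^3 + 5·8^2 + 5·8 + 3; at 9: 5·9^9 + 5·9^5 + 5·9^4 + 5·9^3 + 5·9^2 + 5·9 + 3 = 1937434593; next = 1937434592
base 9: 1937434592 = 5·9^9 + 5·9^5 + 5·9^4 + 5·9^3 + 5·9^2 + 5·9 + 2; at 10: 5·10^10 + 5·10^5 + 5·10^4 + 5·10^3 + 5·10^2 + 5·10 + 2 = 50000555552; next = 50000555551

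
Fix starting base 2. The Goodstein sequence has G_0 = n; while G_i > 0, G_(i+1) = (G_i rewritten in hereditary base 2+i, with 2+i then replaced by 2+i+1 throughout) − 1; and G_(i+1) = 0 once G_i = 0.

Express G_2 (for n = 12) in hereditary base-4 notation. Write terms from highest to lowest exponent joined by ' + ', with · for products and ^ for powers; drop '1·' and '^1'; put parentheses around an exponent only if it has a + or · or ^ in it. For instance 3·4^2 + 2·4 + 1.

(0) 12|_2 = 2^(2 + 1) + 2^2 ↦ 3^(3 + 1) + 3^3|_3 = 108 ⇒ 107
(1) 107|_3 = 3^(3 + 1) + 2·3^2 + 2·3 + 2 ↦ 4^(4 + 1) + 2·4^2 + 2·4 + 2|_4 = 1066 ⇒ 1065
(2) 1065|_4 = 4^(4 + 1) + 2·4^2 + 2·4 + 1 ↦ 5^(5 + 1) + 2·5^2 + 2·5 + 1|_5 = 15686 ⇒ 15685

4^(4 + 1) + 2·4^2 + 2·4 + 1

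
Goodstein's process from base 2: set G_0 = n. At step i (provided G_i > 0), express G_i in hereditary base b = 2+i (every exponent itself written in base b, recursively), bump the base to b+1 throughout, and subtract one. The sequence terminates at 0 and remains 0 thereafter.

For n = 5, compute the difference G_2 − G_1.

228

(0) 5|_2 = 2^2 + 1 ↦ 3^3 + 1|_3 = 28 ⇒ 27
(1) 27|_3 = 3^3 ↦ 4^4|_4 = 256 ⇒ 255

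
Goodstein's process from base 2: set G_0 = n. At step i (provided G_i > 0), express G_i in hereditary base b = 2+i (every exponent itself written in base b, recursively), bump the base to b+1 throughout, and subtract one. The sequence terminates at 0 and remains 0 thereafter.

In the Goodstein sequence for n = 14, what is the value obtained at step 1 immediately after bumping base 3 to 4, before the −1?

i=0: 14 = 2^(2 + 1) + 2^2 + 2 (b=2); 2→3: 3^(3 + 1) + 3^3 + 3 = 111; 111−1 = 110
i=1: 110 = 3^(3 + 1) + 3^3 + 2 (b=3); 3→4: 4^(4 + 1) + 4^4 + 2 = 1282; 1282−1 = 1281

1282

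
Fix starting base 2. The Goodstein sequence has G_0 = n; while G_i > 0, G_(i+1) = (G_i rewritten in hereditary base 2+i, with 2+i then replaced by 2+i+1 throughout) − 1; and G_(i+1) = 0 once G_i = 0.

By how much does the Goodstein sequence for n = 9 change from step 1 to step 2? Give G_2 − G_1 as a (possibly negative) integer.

942

step 0: 9 = 2^(2 + 1) + 1; sub 3 for 2: 3^(3 + 1) + 1; = 82; G_1 = 82−1 = 81
step 1: 81 = 3^(3 + 1); sub 4 for 3: 4^(4 + 1); = 1024; G_2 = 1024−1 = 1023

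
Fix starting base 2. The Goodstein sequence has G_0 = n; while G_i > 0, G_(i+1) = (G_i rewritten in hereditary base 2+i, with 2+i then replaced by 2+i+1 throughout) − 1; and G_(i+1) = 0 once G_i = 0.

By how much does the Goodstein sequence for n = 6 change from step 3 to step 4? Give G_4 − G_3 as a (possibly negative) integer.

base 2: 6 = 2^2 + 2; at 3: 3^3 + 3 = 30; next = 29
base 3: 29 = 3^3 + 2; at 4: 4^4 + 2 = 258; next = 257
base 4: 257 = 4^4 + 1; at 5: 5^5 + 1 = 3126; next = 3125
base 5: 3125 = 5^5; at 6: 6^6 = 46656; next = 46655

43530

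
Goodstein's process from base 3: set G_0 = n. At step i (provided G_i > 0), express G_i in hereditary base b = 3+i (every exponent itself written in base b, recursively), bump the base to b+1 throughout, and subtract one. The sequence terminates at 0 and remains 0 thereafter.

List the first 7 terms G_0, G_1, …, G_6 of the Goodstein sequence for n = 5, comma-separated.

5, 5, 5, 5, 4, 3, 2

G_0 = 5. HB_3(5) = 3 + 2. Bump = 6. G_1 = 5.
G_1 = 5. HB_4(5) = 4 + 1. Bump = 6. G_2 = 5.
G_2 = 5. HB_5(5) = 5. Bump = 6. G_3 = 5.
G_3 = 5. HB_6(5) = 5. Bump = 5. G_4 = 4.
G_4 = 4. HB_7(4) = 4. Bump = 4. G_5 = 3.
G_5 = 3. HB_8(3) = 3. Bump = 3. G_6 = 2.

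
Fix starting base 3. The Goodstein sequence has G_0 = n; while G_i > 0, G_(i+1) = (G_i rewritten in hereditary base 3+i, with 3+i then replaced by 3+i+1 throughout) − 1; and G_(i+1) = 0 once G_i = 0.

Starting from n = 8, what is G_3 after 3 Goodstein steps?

G_0=8  [base 3] 2·3 + 2  →[3↦4]→  2·4 + 2 = 10  −1 ⇒ G_1=9
G_1=9  [base 4] 2·4 + 1  →[4↦5]→  2·5 + 1 = 11  −1 ⇒ G_2=10
G_2=10  [base 5] 2·5  →[5↦6]→  2·6 = 12  −1 ⇒ G_3=11
G_3=11  [base 6] 6 + 5  →[6↦7]→  7 + 5 = 12  −1 ⇒ G_4=11

11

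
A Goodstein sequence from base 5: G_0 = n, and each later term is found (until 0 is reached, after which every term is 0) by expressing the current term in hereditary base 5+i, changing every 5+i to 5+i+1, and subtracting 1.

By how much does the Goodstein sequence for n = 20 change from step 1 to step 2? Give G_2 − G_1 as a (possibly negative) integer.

2

G_0 = 20. HB_5(20) = 4·5. Bump = 24. G_1 = 23.
G_1 = 23. HB_6(23) = 3·6 + 5. Bump = 26. G_2 = 25.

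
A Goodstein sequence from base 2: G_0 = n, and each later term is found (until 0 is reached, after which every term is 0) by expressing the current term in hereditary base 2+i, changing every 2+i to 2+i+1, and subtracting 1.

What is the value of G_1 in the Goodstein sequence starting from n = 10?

i=0: 10 = 2^(2 + 1) + 2 (b=2); 2→3: 3^(3 + 1) + 3 = 84; 84−1 = 83
i=1: 83 = 3^(3 + 1) + 2 (b=3); 3→4: 4^(4 + 1) + 2 = 1026; 1026−1 = 1025

83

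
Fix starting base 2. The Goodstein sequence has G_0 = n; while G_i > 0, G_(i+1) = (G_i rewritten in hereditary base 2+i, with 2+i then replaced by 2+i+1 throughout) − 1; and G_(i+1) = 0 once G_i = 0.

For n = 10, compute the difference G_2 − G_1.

G_0 = 10. HB_2(10) = 2^(2 + 1) + 2. Bump = 84. G_1 = 83.
G_1 = 83. HB_3(83) = 3^(3 + 1) + 2. Bump = 1026. G_2 = 1025.

942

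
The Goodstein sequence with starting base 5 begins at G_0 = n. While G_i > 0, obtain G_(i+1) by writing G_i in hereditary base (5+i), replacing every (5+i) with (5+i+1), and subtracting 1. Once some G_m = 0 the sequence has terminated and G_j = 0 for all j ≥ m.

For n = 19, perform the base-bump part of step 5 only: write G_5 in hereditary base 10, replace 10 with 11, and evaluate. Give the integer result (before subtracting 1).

(0) 19|_5 = 3·5 + 4 ↦ 3·6 + 4|_6 = 22 ⇒ 21
(1) 21|_6 = 3·6 + 3 ↦ 3·7 + 3|_7 = 24 ⇒ 23
(2) 23|_7 = 3·7 + 2 ↦ 3·8 + 2|_8 = 26 ⇒ 25
(3) 25|_8 = 3·8 + 1 ↦ 3·9 + 1|_9 = 28 ⇒ 27
(4) 27|_9 = 3·9 ↦ 3·10|_10 = 30 ⇒ 29
(5) 29|_10 = 2·10 + 9 ↦ 2·11 + 9|_11 = 31 ⇒ 30

31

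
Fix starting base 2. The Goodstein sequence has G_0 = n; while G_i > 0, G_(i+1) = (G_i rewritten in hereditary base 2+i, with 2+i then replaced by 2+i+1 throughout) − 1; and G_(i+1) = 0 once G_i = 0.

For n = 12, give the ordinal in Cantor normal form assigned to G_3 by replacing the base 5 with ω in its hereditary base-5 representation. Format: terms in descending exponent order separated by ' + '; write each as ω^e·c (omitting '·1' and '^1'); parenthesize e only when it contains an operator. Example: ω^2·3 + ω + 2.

ω^(ω + 1) + ω^2·2 + ω·2

step 0: 12 = 2^(2 + 1) + 2^2; sub 3 for 2: 3^(3 + 1) + 3^3; = 108; G_1 = 108−1 = 107
step 1: 107 = 3^(3 + 1) + 2·3^2 + 2·3 + 2; sub 4 for 3: 4^(4 + 1) + 2·4^2 + 2·4 + 2; = 1066; G_2 = 1066−1 = 1065
step 2: 1065 = 4^(4 + 1) + 2·4^2 + 2·4 + 1; sub 5 for 4: 5^(5 + 1) + 2·5^2 + 2·5 + 1; = 15686; G_3 = 15686−1 = 15685
step 3: 15685 = 5^(5 + 1) + 2·5^2 + 2·5; sub 6 for 5: 6^(6 + 1) + 2·6^2 + 2·6; = 280020; G_4 = 280020−1 = 280019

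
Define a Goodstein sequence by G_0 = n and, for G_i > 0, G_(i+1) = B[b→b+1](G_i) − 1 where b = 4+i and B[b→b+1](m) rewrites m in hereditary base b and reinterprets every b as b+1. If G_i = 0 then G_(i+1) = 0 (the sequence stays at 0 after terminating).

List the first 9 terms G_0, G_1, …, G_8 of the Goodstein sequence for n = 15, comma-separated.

base 4: 15 = 3·4 + 3; at 5: 3·5 + 3 = 18; next = 17
base 5: 17 = 3·5 + 2; at 6: 3·6 + 2 = 20; next = 19
base 6: 19 = 3·6 + 1; at 7: 3·7 + 1 = 22; next = 21
base 7: 21 = 3·7; at 8: 3·8 = 24; next = 23
base 8: 23 = 2·8 + 7; at 9: 2·9 + 7 = 25; next = 24
base 9: 24 = 2·9 + 6; at 10: 2·10 + 6 = 26; next = 25
base 10: 25 = 2·10 + 5; at 11: 2·11 + 5 = 27; next = 26
base 11: 26 = 2·11 + 4; at 12: 2·12 + 4 = 28; next = 27

15, 17, 19, 21, 23, 24, 25, 26, 27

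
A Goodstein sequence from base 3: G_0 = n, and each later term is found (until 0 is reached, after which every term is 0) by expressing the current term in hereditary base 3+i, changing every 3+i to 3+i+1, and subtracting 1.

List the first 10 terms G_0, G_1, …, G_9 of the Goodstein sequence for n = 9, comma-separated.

G_0 = 9. HB_3(9) = 3^2. Bump = 16. G_1 = 15.
G_1 = 15. HB_4(15) = 3·4 + 3. Bump = 18. G_2 = 17.
G_2 = 17. HB_5(17) = 3·5 + 2. Bump = 20. G_3 = 19.
G_3 = 19. HB_6(19) = 3·6 + 1. Bump = 22. G_4 = 21.
G_4 = 21. HB_7(21) = 3·7. Bump = 24. G_5 = 23.
G_5 = 23. HB_8(23) = 2·8 + 7. Bump = 25. G_6 = 24.
G_6 = 24. HB_9(24) = 2·9 + 6. Bump = 26. G_7 = 25.
G_7 = 25. HB_10(25) = 2·10 + 5. Bump = 27. G_8 = 26.
G_8 = 26. HB_11(26) = 2·11 + 4. Bump = 28. G_9 = 27.

9, 15, 17, 19, 21, 23, 24, 25, 26, 27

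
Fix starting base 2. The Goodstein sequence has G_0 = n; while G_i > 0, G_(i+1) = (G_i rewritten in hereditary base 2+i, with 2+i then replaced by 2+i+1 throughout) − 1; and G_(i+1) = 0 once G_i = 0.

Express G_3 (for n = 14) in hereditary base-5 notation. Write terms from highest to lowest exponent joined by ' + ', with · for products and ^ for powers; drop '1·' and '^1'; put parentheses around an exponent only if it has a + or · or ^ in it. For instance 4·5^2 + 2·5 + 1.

[0] 14 ≡ 2^(2 + 1) + 2^2 + 2 (base 2). Lift 3: 111. −1: 110.
[1] 110 ≡ 3^(3 + 1) + 3^3 + 2 (base 3). Lift 4: 1282. −1: 1281.
[2] 1281 ≡ 4^(4 + 1) + 4^4 + 1 (base 4). Lift 5: 18751. −1: 18750.
[3] 18750 ≡ 5^(5 + 1) + 5^5 (base 5). Lift 6: 326592. −1: 326591.

5^(5 + 1) + 5^5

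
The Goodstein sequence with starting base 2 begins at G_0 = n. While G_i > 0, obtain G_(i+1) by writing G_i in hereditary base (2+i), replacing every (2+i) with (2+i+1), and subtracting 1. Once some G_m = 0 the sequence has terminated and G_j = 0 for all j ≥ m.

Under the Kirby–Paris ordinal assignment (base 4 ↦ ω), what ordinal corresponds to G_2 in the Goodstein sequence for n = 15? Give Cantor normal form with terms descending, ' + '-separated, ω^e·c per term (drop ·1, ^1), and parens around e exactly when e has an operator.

ω^(ω + 1) + ω^ω + 3

G_0 = 15. HB_2(15) = 2^(2 + 1) + 2^2 + 2 + 1. Bump = 112. G_1 = 111.
G_1 = 111. HB_3(111) = 3^(3 + 1) + 3^3 + 3. Bump = 1284. G_2 = 1283.
G_2 = 1283. HB_4(1283) = 4^(4 + 1) + 4^4 + 3. Bump = 18753. G_3 = 18752.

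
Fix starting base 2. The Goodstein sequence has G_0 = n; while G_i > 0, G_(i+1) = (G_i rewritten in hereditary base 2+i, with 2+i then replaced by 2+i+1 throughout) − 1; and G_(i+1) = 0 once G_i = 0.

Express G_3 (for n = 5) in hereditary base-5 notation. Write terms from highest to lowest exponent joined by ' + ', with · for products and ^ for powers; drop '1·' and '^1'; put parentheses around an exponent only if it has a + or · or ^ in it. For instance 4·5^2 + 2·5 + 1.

3·5^3 + 3·5^2 + 3·5 + 2

G_0=5  [base 2] 2^2 + 1  →[2↦3]→  3^3 + 1 = 28  −1 ⇒ G_1=27
G_1=27  [base 3] 3^3  →[3↦4]→  4^4 = 256  −1 ⇒ G_2=255
G_2=255  [base 4] 3·4^3 + 3·4^2 + 3·4 + 3  →[4↦5]→  3·5^3 + 3·5^2 + 3·5 + 3 = 468  −1 ⇒ G_3=467
G_3=467  [base 5] 3·5^3 + 3·5^2 + 3·5 + 2  →[5↦6]→  3·6^3 + 3·6^2 + 3·6 + 2 = 776  −1 ⇒ G_4=775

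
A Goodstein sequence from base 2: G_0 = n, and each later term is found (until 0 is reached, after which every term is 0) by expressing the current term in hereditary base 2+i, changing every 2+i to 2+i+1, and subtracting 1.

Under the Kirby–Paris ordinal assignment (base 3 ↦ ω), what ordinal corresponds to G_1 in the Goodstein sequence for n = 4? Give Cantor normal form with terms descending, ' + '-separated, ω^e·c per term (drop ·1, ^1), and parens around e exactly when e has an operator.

base 2: 4 = 2^2; at 3: 3^3 = 27; next = 26
base 3: 26 = 2·3^2 + 2·3 + 2; at 4: 2·4^2 + 2·4 + 2 = 42; next = 41

ω^2·2 + ω·2 + 2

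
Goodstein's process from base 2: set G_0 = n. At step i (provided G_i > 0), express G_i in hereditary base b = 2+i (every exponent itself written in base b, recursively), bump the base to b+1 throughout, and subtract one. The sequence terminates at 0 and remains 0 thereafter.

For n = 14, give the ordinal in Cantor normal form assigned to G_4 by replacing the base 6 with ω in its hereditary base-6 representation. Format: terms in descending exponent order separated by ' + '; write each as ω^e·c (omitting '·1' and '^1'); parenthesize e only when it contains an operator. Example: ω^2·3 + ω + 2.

ω^(ω + 1) + ω^5·5 + ω^4·5 + ω^3·5 + ω^2·5 + ω·5 + 5

14 —HB2→ 2^(2 + 1) + 2^2 + 2 —bump→ 3^(3 + 1) + 3^3 + 3 = 111 —(−1)→ 110
110 —HB3→ 3^(3 + 1) + 3^3 + 2 —bump→ 4^(4 + 1) + 4^4 + 2 = 1282 —(−1)→ 1281
1281 —HB4→ 4^(4 + 1) + 4^4 + 1 —bump→ 5^(5 + 1) + 5^5 + 1 = 18751 —(−1)→ 18750
18750 —HB5→ 5^(5 + 1) + 5^5 —bump→ 6^(6 + 1) + 6^6 = 326592 —(−1)→ 326591
326591 —HB6→ 6^(6 + 1) + 5·6^5 + 5·6^4 + 5·6^3 + 5·6^2 + 5·6 + 5 —bump→ 7^(7 + 1) + 5·7^5 + 5·7^4 + 5·7^3 + 5·7^2 + 5·7 + 5 = 5862841 —(−1)→ 5862840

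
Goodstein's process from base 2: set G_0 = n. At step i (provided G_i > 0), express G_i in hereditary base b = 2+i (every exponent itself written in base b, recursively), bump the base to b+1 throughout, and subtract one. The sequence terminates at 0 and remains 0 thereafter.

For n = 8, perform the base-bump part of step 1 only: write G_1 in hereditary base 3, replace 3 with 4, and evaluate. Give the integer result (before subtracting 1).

554

i=0: 8 = 2^(2 + 1) (b=2); 2→3: 3^(3 + 1) = 81; 81−1 = 80
i=1: 80 = 2·3^3 + 2·3^2 + 2·3 + 2 (b=3); 3→4: 2·4^4 + 2·4^2 + 2·4 + 2 = 554; 554−1 = 553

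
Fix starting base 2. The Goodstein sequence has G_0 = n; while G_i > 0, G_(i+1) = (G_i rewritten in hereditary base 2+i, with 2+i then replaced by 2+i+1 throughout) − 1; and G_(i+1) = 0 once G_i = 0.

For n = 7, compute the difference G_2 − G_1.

(0) 7|_2 = 2^2 + 2 + 1 ↦ 3^3 + 3 + 1|_3 = 31 ⇒ 30
(1) 30|_3 = 3^3 + 3 ↦ 4^4 + 4|_4 = 260 ⇒ 259

229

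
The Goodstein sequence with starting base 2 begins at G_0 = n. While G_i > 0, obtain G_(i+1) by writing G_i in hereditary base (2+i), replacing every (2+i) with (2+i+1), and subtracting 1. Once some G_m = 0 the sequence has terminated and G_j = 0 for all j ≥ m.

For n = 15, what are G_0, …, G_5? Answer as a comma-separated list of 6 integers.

15, 111, 1283, 18752, 326593, 6588344

step 0: 15 = 2^(2 + 1) + 2^2 + 2 + 1; sub 3 for 2: 3^(3 + 1) + 3^3 + 3 + 1; = 112; G_1 = 112−1 = 111
step 1: 111 = 3^(3 + 1) + 3^3 + 3; sub 4 for 3: 4^(4 + 1) + 4^4 + 4; = 1284; G_2 = 1284−1 = 1283
step 2: 1283 = 4^(4 + 1) + 4^4 + 3; sub 5 for 4: 5^(5 + 1) + 5^5 + 3; = 18753; G_3 = 18753−1 = 18752
step 3: 18752 = 5^(5 + 1) + 5^5 + 2; sub 6 for 5: 6^(6 + 1) + 6^6 + 2; = 326594; G_4 = 326594−1 = 326593
step 4: 326593 = 6^(6 + 1) + 6^6 + 1; sub 7 for 6: 7^(7 + 1) + 7^7 + 1; = 6588345; G_5 = 6588345−1 = 6588344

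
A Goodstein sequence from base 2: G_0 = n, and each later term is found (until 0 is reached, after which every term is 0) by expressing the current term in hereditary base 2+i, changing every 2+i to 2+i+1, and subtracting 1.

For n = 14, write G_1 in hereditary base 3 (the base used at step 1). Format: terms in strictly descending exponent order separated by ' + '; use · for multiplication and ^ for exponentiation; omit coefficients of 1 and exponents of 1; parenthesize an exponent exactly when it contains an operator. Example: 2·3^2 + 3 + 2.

base 2: 14 = 2^(2 + 1) + 2^2 + 2; at 3: 3^(3 + 1) + 3^3 + 3 = 111; next = 110
base 3: 110 = 3^(3 + 1) + 3^3 + 2; at 4: 4^(4 + 1) + 4^4 + 2 = 1282; next = 1281

3^(3 + 1) + 3^3 + 2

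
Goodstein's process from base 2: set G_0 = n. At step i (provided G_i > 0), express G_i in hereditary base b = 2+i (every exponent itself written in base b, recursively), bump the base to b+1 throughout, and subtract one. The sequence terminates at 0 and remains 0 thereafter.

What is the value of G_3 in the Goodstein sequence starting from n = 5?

(0) 5|_2 = 2^2 + 1 ↦ 3^3 + 1|_3 = 28 ⇒ 27
(1) 27|_3 = 3^3 ↦ 4^4|_4 = 256 ⇒ 255
(2) 255|_4 = 3·4^3 + 3·4^2 + 3·4 + 3 ↦ 3·5^3 + 3·5^2 + 3·5 + 3|_5 = 468 ⇒ 467
(3) 467|_5 = 3·5^3 + 3·5^2 + 3·5 + 2 ↦ 3·6^3 + 3·6^2 + 3·6 + 2|_6 = 776 ⇒ 775

467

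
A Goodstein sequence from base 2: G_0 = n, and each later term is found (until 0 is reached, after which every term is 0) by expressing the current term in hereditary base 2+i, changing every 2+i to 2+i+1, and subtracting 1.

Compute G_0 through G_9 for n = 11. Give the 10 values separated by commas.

G_0=11  [base 2] 2^(2 + 1) + 2 + 1  →[2↦3]→  3^(3 + 1) + 3 + 1 = 85  −1 ⇒ G_1=84
G_1=84  [base 3] 3^(3 + 1) + 3  →[3↦4]→  4^(4 + 1) + 4 = 1028  −1 ⇒ G_2=1027
G_2=1027  [base 4] 4^(4 + 1) + 3  →[4↦5]→  5^(5 + 1) + 3 = 15628  −1 ⇒ G_3=15627
G_3=15627  [base 5] 5^(5 + 1) + 2  →[5↦6]→  6^(6 + 1) + 2 = 279938  −1 ⇒ G_4=279937
G_4=279937  [base 6] 6^(6 + 1) + 1  →[6↦7]→  7^(7 + 1) + 1 = 5764802  −1 ⇒ G_5=5764801
G_5=5764801  [base 7] 7^(7 + 1)  →[7↦8]→  8^(8 + 1) = 134217728  −1 ⇒ G_6=134217727
G_6=134217727  [base 8] 7·8^8 + 7·8^7 + 7·8^6 + 7·8^5 + 7·8^4 + 7·8^3 + 7·8^2 + 7·8 + 7  →[8↦9]→  7·9^9 + 7·9^7 + 7·9^6 + 7·9^5 + 7·9^4 + 7·9^3 + 7·9^2 + 7·9 + 7 = 2749609303  −1 ⇒ G_7=2749609302
G_7=2749609302  [base 9] 7·9^9 + 7·9^7 + 7·9^6 + 7·9^5 + 7·9^4 + 7·9^3 + 7·9^2 + 7·9 + 6  →[9↦10]→  7·10^10 + 7·10^7 + 7·10^6 + 7·10^5 + 7·10^4 + 7·10^3 + 7·10^2 + 7·10 + 6 = 70077777776  −1 ⇒ G_8=70077777775
G_8=70077777775  [base 10] 7·10^10 + 7·10^7 + 7·10^6 + 7·10^5 + 7·10^4 + 7·10^3 + 7·10^2 + 7·10 + 5  →[10↦11]→  7·11^11 + 7·11^7 + 7·11^6 + 7·11^5 + 7·11^4 + 7·11^3 + 7·11^2 + 7·11 + 5 = 1997331745491  −1 ⇒ G_9=1997331745490

11, 84, 1027, 15627, 279937, 5764801, 134217727, 2749609302, 70077777775, 1997331745490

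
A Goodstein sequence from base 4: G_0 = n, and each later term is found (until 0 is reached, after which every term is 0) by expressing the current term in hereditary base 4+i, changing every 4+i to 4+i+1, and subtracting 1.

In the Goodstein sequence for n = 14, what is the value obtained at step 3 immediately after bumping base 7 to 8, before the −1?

[0] 14 ≡ 3·4 + 2 (base 4). Lift 5: 17. −1: 16.
[1] 16 ≡ 3·5 + 1 (base 5). Lift 6: 19. −1: 18.
[2] 18 ≡ 3·6 (base 6). Lift 7: 21. −1: 20.
[3] 20 ≡ 2·7 + 6 (base 7). Lift 8: 22. −1: 21.

22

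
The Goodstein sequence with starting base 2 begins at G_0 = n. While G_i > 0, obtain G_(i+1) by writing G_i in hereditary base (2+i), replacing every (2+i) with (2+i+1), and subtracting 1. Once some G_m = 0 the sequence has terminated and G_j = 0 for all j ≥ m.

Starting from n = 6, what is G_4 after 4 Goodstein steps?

G_0 = 6. HB_2(6) = 2^2 + 2. Bump = 30. G_1 = 29.
G_1 = 29. HB_3(29) = 3^3 + 2. Bump = 258. G_2 = 257.
G_2 = 257. HB_4(257) = 4^4 + 1. Bump = 3126. G_3 = 3125.
G_3 = 3125. HB_5(3125) = 5^5. Bump = 46656. G_4 = 46655.

46655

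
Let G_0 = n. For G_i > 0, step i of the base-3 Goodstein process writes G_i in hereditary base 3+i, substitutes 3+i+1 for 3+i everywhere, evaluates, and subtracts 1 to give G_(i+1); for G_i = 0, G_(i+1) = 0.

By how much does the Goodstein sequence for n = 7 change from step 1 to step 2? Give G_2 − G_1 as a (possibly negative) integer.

1

base 3: 7 = 2·3 + 1; at 4: 2·4 + 1 = 9; next = 8
base 4: 8 = 2·4; at 5: 2·5 = 10; next = 9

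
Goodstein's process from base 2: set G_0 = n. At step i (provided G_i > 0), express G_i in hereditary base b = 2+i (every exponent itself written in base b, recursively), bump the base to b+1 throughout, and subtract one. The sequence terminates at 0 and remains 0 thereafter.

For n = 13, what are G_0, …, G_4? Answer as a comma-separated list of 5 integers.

13, 108, 1279, 16092, 280711

(0) 13|_2 = 2^(2 + 1) + 2^2 + 1 ↦ 3^(3 + 1) + 3^3 + 1|_3 = 109 ⇒ 108
(1) 108|_3 = 3^(3 + 1) + 3^3 ↦ 4^(4 + 1) + 4^4|_4 = 1280 ⇒ 1279
(2) 1279|_4 = 4^(4 + 1) + 3·4^3 + 3·4^2 + 3·4 + 3 ↦ 5^(5 + 1) + 3·5^3 + 3·5^2 + 3·5 + 3|_5 = 16093 ⇒ 16092
(3) 16092|_5 = 5^(5 + 1) + 3·5^3 + 3·5^2 + 3·5 + 2 ↦ 6^(6 + 1) + 3·6^3 + 3·6^2 + 3·6 + 2|_6 = 280712 ⇒ 280711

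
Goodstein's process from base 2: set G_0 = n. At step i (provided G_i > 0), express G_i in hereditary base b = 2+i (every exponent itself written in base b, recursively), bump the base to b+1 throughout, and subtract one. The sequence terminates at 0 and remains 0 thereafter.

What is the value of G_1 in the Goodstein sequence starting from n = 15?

G_0=15  [base 2] 2^(2 + 1) + 2^2 + 2 + 1  →[2↦3]→  3^(3 + 1) + 3^3 + 3 + 1 = 112  −1 ⇒ G_1=111
G_1=111  [base 3] 3^(3 + 1) + 3^3 + 3  →[3↦4]→  4^(4 + 1) + 4^4 + 4 = 1284  −1 ⇒ G_2=1283

111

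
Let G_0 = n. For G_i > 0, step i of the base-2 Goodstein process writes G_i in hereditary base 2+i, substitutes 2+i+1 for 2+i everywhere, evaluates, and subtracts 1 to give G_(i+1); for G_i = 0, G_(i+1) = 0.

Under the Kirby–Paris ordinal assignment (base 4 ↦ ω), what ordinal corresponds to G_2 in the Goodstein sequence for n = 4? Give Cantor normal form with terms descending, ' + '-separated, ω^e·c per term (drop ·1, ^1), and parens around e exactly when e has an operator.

i=0: 4 = 2^2 (b=2); 2→3: 3^3 = 27; 27−1 = 26
i=1: 26 = 2·3^2 + 2·3 + 2 (b=3); 3→4: 2·4^2 + 2·4 + 2 = 42; 42−1 = 41
i=2: 41 = 2·4^2 + 2·4 + 1 (b=4); 4→5: 2·5^2 + 2·5 + 1 = 61; 61−1 = 60

ω^2·2 + ω·2 + 1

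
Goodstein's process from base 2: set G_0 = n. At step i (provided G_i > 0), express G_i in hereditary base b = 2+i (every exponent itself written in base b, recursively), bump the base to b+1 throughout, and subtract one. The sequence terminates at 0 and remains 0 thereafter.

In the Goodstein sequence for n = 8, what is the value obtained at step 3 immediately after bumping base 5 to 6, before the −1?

93396

i=0: 8 = 2^(2 + 1) (b=2); 2→3: 3^(3 + 1) = 81; 81−1 = 80
i=1: 80 = 2·3^3 + 2·3^2 + 2·3 + 2 (b=3); 3→4: 2·4^4 + 2·4^2 + 2·4 + 2 = 554; 554−1 = 553
i=2: 553 = 2·4^4 + 2·4^2 + 2·4 + 1 (b=4); 4→5: 2·5^5 + 2·5^2 + 2·5 + 1 = 6311; 6311−1 = 6310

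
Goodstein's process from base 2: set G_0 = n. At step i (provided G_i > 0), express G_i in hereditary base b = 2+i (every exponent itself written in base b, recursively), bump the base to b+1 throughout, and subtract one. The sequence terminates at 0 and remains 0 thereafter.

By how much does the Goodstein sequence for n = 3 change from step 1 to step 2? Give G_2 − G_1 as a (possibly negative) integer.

3 —HB2→ 2 + 1 —bump→ 3 + 1 = 4 —(−1)→ 3
3 —HB3→ 3 —bump→ 4 = 4 —(−1)→ 3

0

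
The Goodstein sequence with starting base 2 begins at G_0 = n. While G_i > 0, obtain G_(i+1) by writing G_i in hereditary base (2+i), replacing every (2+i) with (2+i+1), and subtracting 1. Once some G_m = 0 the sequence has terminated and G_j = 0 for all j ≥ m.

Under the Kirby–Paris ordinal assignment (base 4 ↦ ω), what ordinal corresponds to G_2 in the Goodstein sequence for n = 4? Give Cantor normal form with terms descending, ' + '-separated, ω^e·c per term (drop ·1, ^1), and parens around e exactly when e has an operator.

ω^2·2 + ω·2 + 1

[0] 4 ≡ 2^2 (base 2). Lift 3: 27. −1: 26.
[1] 26 ≡ 2·3^2 + 2·3 + 2 (base 3). Lift 4: 42. −1: 41.
[2] 41 ≡ 2·4^2 + 2·4 + 1 (base 4). Lift 5: 61. −1: 60.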